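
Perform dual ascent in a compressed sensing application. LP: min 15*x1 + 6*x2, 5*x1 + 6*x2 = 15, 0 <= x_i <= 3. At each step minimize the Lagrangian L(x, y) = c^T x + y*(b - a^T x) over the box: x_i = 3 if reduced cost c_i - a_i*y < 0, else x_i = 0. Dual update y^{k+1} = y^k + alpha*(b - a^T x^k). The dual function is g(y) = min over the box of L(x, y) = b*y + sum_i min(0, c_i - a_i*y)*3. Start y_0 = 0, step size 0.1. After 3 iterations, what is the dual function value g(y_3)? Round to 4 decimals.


Dual ascent for LP: min 15*x1 + 6*x2, 5*x1 + 6*x2 = 15, 0 <= x_i <= 3
Step 1: y^k = 0.0, reduced costs: (15.0, 6.0)
  x^k = (0.0, 0.0), subgradient = b - a^T x = 15.0
  y^{k+1} = 0.0 + 0.1*15.0 = 1.5
Step 2: y^k = 1.5, reduced costs: (7.5, -3.0)
  x^k = (0.0, 3.0), subgradient = b - a^T x = -3.0
  y^{k+1} = 1.5 + 0.1*-3.0 = 1.2
Step 3: y^k = 1.2, reduced costs: (9.0, -1.2)
  x^k = (0.0, 3.0), subgradient = b - a^T x = -3.0
  y^{k+1} = 1.2 + 0.1*-3.0 = 0.9
Dual objective at y_3 = 0.9: reduced costs (10.5, 0.6), box minimizer x = (0.0, 0.0)
g(y_3) = b*y + (c1 - a1*y)*x1 + (c2 - a2*y)*x2 = 15*0.9 + 10.5*0.0 + 0.6*0.0 = 13.5 + 0.0 + 0.0 = 13.5


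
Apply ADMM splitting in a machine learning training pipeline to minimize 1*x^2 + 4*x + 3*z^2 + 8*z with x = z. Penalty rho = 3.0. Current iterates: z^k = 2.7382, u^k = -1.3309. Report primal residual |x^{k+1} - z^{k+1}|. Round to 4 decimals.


ADMM iteration with rho = 3.0, z^k = 2.7382, u^k = -1.3309
Step 1: x-update.
Minimize 1*x^2 + 4*x + (3.0/2)*(x - 2.7382 - 1.3309)^2
FOC: (2*1 + 3.0)*x = -4 + 3.0*(2.7382 + 1.3309)
x^{k+1} = 1.6415
Step 2: z-update.
Minimize 3*z^2 + 8*z + (3.0/2)*(1.6415 - z - 1.3309)^2
FOC: (2*3 + 3.0)*z = -8 + 3.0*(1.6415 - 1.3309)
z^{k+1} = -0.7854
Step 3: u-update.
u^{k+1} = -1.3309 + 1.6415 + 0.7854 = 1.0959
Step 4: Primal residual = |1.6415 + 0.7854| = 2.4268


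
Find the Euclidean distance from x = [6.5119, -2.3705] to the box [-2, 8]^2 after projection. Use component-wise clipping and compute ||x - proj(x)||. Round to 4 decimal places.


Project each component onto [-2, 8].
clip(6.5119) = 6.5119, clip(-2.3705) = -2.0
Projection = [6.5119, -2.0]
Squared diffs: [0.0, 0.1373]
Distance = sqrt(0.1373) = 0.3705


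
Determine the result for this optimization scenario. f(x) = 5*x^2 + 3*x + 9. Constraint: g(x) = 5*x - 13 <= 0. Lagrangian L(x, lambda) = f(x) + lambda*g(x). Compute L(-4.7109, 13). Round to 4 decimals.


Step 1: Evaluate f(x).
f(-4.7109) = 5*(-4.7109)^2 + 3*(-4.7109) + 9 = 105.8302
Step 2: Evaluate g(x).
g(-4.7109) = 5*-4.7109 - 13 = -36.5545
Step 3: Compute Lagrangian.
L = 105.8302 + 13*-36.5545 = -369.3783


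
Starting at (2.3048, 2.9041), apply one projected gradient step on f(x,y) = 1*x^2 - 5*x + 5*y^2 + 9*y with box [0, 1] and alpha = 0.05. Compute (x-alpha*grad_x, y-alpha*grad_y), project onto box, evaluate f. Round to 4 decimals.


Step 1: Compute gradient at (2.3048, 2.9041).
grad_x = 2*1*2.3048 - 5 = -0.3904
grad_y = 2*5*2.9041 + 9 = 38.041
Step 2: Gradient step.
x_raw = 2.3048 - 0.05*-0.3904 = 2.3243
y_raw = 2.9041 - 0.05*38.041 = 1.0021
Step 3: Project onto [0, 1].
x_proj = clip(2.3243) = 1.0
y_proj = clip(1.0021) = 1.0
Step 4: Evaluate f.
f(1.0, 1.0) = 10.0


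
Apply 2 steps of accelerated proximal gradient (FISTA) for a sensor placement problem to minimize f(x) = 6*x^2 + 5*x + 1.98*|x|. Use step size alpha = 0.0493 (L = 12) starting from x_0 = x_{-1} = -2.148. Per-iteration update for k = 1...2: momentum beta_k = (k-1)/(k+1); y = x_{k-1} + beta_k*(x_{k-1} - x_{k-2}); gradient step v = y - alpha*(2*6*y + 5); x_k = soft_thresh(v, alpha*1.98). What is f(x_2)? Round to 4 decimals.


FISTA on f(x) = 6*x^2 + 5*x + 1.98*|x|
L = 12, alpha = 0.0493
Iteration 1: beta = 0.0, y = -2.148 + 0.0*(-2.148 + 2.148) = -2.148
  grad(y) = -20.776, v = y - alpha*grad = -1.1237
  prox(v) = soft_thresh(-1.1237, 0.0976) = -1.0261
Iteration 2: beta = 0.3333, y = -1.0261 + 0.3333*(-1.0261 + 2.148) = -0.6522
  grad(y) = -2.8261, v = y - alpha*grad = -0.5128
  prox(v) = soft_thresh(-0.5128, 0.0976) = -0.4152
f(x_2) = 6*(-0.4152)^2 + 5*(-0.4152) + 1.98*|-0.4152| = -0.2195


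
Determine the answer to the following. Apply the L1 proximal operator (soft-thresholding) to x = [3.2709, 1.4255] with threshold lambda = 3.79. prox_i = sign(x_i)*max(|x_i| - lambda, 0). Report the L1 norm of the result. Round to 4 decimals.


Soft-thresholding with lambda = 3.79:
prox(3.2709) = sign(3.2709)*max(|3.2709| - 3.79, 0) = 0.0
prox(1.4255) = sign(1.4255)*max(|1.4255| - 3.79, 0) = 0.0
prox(x) = [0.0, 0.0]
||prox(x)||_1 = 0.0 + 0.0 = 0.0


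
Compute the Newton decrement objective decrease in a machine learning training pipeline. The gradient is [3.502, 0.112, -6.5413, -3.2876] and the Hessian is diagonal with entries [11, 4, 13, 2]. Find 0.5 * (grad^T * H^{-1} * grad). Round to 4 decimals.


Step 1: H is diagonal, so H^(-1) * g = [0.3184, 0.028, -0.5032, -1.6438].
Step 2: g^T H^(-1) g = sum_i g_i^2 / H_ii
  = (3.502)^2/11 + (0.112)^2/4 + (-6.5413)^2/13 + (-3.2876)^2/2
  = 1.1149 + 0.0031 + 3.2914 + 5.4042 = 9.8136
Step 3: Objective decrease = 0.5 * g^T H^(-1) g = 4.9068


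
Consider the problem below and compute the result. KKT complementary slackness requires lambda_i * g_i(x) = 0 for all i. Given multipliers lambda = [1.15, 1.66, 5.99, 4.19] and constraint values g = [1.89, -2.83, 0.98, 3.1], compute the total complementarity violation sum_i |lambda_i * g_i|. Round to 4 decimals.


KKT complementary slackness check:
lambda_1 * g_1 = 1.15 * 1.89 = 2.1735
lambda_2 * g_2 = 1.66 * -2.83 = -4.6978
lambda_3 * g_3 = 5.99 * 0.98 = 5.8702
lambda_4 * g_4 = 4.19 * 3.1 = 12.989
Total violation = 2.1735 + 4.6978 + 5.8702 + 12.989 = 25.7305


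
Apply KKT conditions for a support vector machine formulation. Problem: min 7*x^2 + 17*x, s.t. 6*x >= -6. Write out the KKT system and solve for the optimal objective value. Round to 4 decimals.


Step 1: Try lambda = 0 (constraint inactive).
x_unc = -17/(2*7) = -1.2143
Check: 6*-1.2143 = -7.2858 < -6 -- violated!
Step 2: Constraint must be active: 6*x = -6
x* = -6/6 = -1.0
lambda = (2*7*(-1.0) + 17)/6 = 0.5
Step 3: Compute optimal value.
f(x*) = 7*(-1.0)^2 + 17*(-1.0) = -10.0


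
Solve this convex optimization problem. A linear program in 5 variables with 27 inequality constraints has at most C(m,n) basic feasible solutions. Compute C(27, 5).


Each vertex corresponds to some choice of n active constraints out of m, so the number of vertices is at most C(m, n) = m! / (n!(m-n)!).
m = 27, n = 5
Numerator: 27 * 26 * 25 * 24 * 23
Denominator: 5! = 120
C(27, 5) = 80730


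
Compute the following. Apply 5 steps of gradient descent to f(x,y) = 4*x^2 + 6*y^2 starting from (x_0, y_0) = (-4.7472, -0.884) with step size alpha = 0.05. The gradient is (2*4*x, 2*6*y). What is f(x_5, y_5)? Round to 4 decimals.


Gradient descent on f(x,y) = 4*x^2 + 6*y^2.
Starting point: (-4.7472, -0.884), alpha = 0.05
Step 1: grad_x = 2*4*-4.7472 = -37.9776, grad_y = 2*6*-0.884 = -10.608
  x_1 = -4.7472 - 0.05*-37.9776 = -2.8483
  y_1 = -0.884 - 0.05*-10.608 = -0.3536
Step 2: grad_x = 2*4*-2.8483 = -22.7866, grad_y = 2*6*-0.3536 = -4.2432
  x_2 = -2.8483 - 0.05*-22.7866 = -1.709
  y_2 = -0.3536 - 0.05*-4.2432 = -0.1414
Step 3: grad_x = 2*4*-1.709 = -13.6719, grad_y = 2*6*-0.1414 = -1.6973
  x_3 = -1.709 - 0.05*-13.6719 = -1.0254
  y_3 = -0.1414 - 0.05*-1.6973 = -0.0566
Step 4: grad_x = 2*4*-1.0254 = -8.2032, grad_y = 2*6*-0.0566 = -0.6789
  x_4 = -1.0254 - 0.05*-8.2032 = -0.6152
  y_4 = -0.0566 - 0.05*-0.6789 = -0.0226
Step 5: grad_x = 2*4*-0.6152 = -4.9219, grad_y = 2*6*-0.0226 = -0.2716
  x_5 = -0.6152 - 0.05*-4.9219 = -0.3691
  y_5 = -0.0226 - 0.05*-0.2716 = -0.0091
f(-0.3691, -0.0091) = 4*(-0.3691)^2 + 6*(-0.0091)^2 = 0.5456


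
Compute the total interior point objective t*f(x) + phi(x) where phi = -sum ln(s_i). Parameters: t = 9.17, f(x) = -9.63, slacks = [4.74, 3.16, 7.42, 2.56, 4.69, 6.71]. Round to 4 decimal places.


Step 1: Compute log-barrier.
ln values: [1.556, 1.1506, 2.0042, 0.94, 1.5454, 1.9036]
phi = -(1.556 + 1.1506 + 2.0042 + 0.94 + 1.5454 + 1.9036) = -9.0998
Step 2: Compute augmented objective.
t*f(x) = 9.17*-9.63 = -88.3071
Total = -88.3071 - 9.0998 = -97.4069


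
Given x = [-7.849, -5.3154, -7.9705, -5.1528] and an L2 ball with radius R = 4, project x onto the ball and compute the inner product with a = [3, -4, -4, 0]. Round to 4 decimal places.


Step 1: Compute ||x|| (intermediates to 6 decimals).
||x|| = sqrt((-7.849)^2 + (-5.3154)^2 + (-7.9705)^2 + (-5.1528)^2) = 13.41419
Step 2: Project.
Since ||x|| > R, scale = R/||x|| = 4/13.41419 = 0.298192, proj(x) = scale * x
proj(x) = [-2.340509, -1.58501, -2.376739, -1.536524]
Step 3: Dot product.
a^T * proj(x) = 3*(-2.340509) - 4*(-1.58501) - 4*(-2.376739) + 0*(-1.536524) = 8.8255


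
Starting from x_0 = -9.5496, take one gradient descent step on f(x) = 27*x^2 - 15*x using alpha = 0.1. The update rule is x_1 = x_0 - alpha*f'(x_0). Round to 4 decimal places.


We compute the gradient at x_0 and apply the update.
f'(x) = 54*x - 15
f'(-9.5496) = 54*-9.5496 - 15 = -530.6784
x_1 = -9.5496 - 0.1*-530.6784 = 43.5182


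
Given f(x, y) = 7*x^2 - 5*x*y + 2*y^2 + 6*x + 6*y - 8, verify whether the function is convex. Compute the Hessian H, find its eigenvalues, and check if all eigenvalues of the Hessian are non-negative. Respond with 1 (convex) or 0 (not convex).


The Hessian of f(x,y) = 7*x^2 - 5*x*y + 2*y^2 + 6*x + 6*y - 8 is:
H = [[14, -5], [-5, 4]]
Trace = 14 + 4 = 18
Determinant = 14*4 - (-5)^2 = 31
Discriminant = (18)^2 - 4*31 = 200.0
Eigenvalues: lambda_1 = 1.9289, lambda_2 = 16.0711
The function is convex.

1


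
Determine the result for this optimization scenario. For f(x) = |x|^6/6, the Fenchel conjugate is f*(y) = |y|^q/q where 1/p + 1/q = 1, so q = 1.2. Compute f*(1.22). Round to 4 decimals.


The conjugate exponent q satisfies 1/p + 1/q = 1.
p = 6, so q = 6/(6 - 1) = 1.2
|y|^q = 1.22^1.2 = 1.2695
f*(1.22) = 1.2695 / 1.2 = 1.0579


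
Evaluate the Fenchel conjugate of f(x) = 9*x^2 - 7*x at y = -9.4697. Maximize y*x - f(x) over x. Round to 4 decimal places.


f*(y) = sup_x {y*x - a*x^2 - b*x} = sup_x {(y-b)*x - a*x^2}
FOC: (y - b) - 2a*x = 0 => x* = (y - b)/(2a)
x* = (-9.4697 + 7)/(2*9) = -0.1372
f*(-9.4697) = (y-b)^2/(4a) = (-9.4697 + 7)^2/(4*9)
= 6.0994/36 = 0.1694


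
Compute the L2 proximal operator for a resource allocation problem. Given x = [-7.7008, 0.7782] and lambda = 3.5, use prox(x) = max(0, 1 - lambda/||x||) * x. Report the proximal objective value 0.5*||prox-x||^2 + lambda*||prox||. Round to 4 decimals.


Step 1: Compute ||x||.
||x|| = 7.74
Step 2: Compute scaling factor.
scale = max(0, 1 - 3.5/7.74) = 0.5478
Step 3: prox(x) = [-4.2185, 0.4263]
||prox(x)|| = 4.24
Step 4: Proximal objective.
0.5*||prox-x||^2 = 6.125
lambda*||prox|| = 14.84
Total = 20.9651


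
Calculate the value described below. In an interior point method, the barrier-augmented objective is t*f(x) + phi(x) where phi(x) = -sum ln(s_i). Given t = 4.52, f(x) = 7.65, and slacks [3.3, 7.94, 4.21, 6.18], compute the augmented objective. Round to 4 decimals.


Step 1: Compute log-barrier.
ln values: [1.1939, 2.0719, 1.4375, 1.8213]
phi = -(1.1939 + 2.0719 + 1.4375 + 1.8213) = -6.5246
Step 2: Compute augmented objective.
t*f(x) = 4.52*7.65 = 34.578
Total = 34.578 - 6.5246 = 28.0534


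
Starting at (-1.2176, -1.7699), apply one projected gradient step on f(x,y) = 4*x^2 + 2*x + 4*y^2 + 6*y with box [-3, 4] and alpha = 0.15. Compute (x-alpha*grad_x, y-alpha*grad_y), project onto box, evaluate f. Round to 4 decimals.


Step 1: Compute gradient at (-1.2176, -1.7699).
grad_x = 2*4*-1.2176 + 2 = -7.7408
grad_y = 2*4*-1.7699 + 6 = -8.1592
Step 2: Gradient step.
x_raw = -1.2176 - 0.15*-7.7408 = -0.0565
y_raw = -1.7699 - 0.15*-8.1592 = -0.546
Step 3: Project onto [-3, 4].
x_proj = clip(-0.0565) = -0.0565
y_proj = clip(-0.546) = -0.546
Step 4: Evaluate f.
f(-0.0565, -0.546) = -2.1838


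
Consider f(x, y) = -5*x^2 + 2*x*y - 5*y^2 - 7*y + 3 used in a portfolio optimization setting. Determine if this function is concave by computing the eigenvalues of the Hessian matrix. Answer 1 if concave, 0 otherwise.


The Hessian of f(x,y) = -5*x^2 + 2*x*y - 5*y^2 - 7*y + 3 is:
H = [[-10, 2], [2, -10]]
Trace = -10 - 10 = -20
Determinant = -10*-10 - (2)^2 = 96
Discriminant = (-20)^2 - 4*96 = 16.0
Eigenvalues: lambda_1 = -12.0, lambda_2 = -8.0
The function is concave.

1


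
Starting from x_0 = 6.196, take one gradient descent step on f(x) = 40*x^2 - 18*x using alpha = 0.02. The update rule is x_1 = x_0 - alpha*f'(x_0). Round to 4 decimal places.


We compute the gradient at x_0 and apply the update.
f'(x) = 80*x - 18
f'(6.196) = 80*6.196 - 18 = 477.68
x_1 = 6.196 - 0.02*477.68 = -3.3576


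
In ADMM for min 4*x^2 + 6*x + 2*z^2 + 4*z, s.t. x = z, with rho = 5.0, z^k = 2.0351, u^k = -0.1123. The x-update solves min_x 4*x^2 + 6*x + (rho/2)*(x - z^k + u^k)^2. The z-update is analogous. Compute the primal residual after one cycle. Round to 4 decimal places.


ADMM iteration with rho = 5.0, z^k = 2.0351, u^k = -0.1123
Step 1: x-update.
Minimize 4*x^2 + 6*x + (5.0/2)*(x - 2.0351 - 0.1123)^2
FOC: (2*4 + 5.0)*x = -6 + 5.0*(2.0351 + 0.1123)
x^{k+1} = 0.3644
Step 2: z-update.
Minimize 2*z^2 + 4*z + (5.0/2)*(0.3644 - z - 0.1123)^2
FOC: (2*2 + 5.0)*z = -4 + 5.0*(0.3644 - 0.1123)
z^{k+1} = -0.3044
Step 3: u-update.
u^{k+1} = -0.1123 + 0.3644 + 0.3044 = 0.5565
Step 4: Primal residual = |0.3644 + 0.3044| = 0.6688


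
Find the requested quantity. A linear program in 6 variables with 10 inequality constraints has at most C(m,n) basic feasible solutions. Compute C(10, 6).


Each vertex corresponds to some choice of n active constraints out of m, so the number of vertices is at most C(m, n) = m! / (n!(m-n)!).
m = 10, n = 6
Numerator: 10 * 9 * 8 * 7 * 6 * 5
Denominator: 6! = 720
C(10, 6) = 210


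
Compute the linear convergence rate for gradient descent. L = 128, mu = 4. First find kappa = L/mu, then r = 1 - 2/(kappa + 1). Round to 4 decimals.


Step 1: Compute the condition number.
kappa = L/mu = 128/4 = 32.0
Step 2: Compute the convergence rate.
r = 1 - 2/(kappa + 1) = 1 - 2*mu/(L + mu) = (L - mu)/(L + mu) = 124/132 = 0.9394


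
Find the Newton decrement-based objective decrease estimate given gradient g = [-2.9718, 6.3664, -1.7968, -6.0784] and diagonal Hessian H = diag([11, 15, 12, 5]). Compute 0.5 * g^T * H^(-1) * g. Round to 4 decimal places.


Step 1: H is diagonal, so H^(-1) * g = [-0.2702, 0.4244, -0.1497, -1.2157].
Step 2: g^T H^(-1) g = sum_i g_i^2 / H_ii
  = (-2.9718)^2/11 + (6.3664)^2/15 + (-1.7968)^2/12 + (-6.0784)^2/5
  = 0.8029 + 2.7021 + 0.269 + 7.3894 = 11.1634
Step 3: Objective decrease = 0.5 * g^T H^(-1) g = 5.5817


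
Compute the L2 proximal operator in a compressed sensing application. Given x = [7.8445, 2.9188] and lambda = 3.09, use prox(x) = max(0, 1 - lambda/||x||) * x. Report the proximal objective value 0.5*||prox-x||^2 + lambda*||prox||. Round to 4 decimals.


Step 1: Compute ||x||.
||x|| = 8.3699
Step 2: Compute scaling factor.
scale = max(0, 1 - 3.09/8.3699) = 0.6308
Step 3: prox(x) = [4.9485, 1.8412]
||prox(x)|| = 5.2799
Step 4: Proximal objective.
0.5*||prox-x||^2 = 4.7741
lambda*||prox|| = 16.3149
Total = 21.089


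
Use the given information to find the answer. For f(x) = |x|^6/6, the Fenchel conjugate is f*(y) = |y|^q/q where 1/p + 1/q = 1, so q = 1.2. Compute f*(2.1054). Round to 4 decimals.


The conjugate exponent q satisfies 1/p + 1/q = 1.
p = 6, so q = 6/(6 - 1) = 1.2
|y|^q = 2.1054^1.2 = 2.4434
f*(2.1054) = 2.4434 / 1.2 = 2.0362


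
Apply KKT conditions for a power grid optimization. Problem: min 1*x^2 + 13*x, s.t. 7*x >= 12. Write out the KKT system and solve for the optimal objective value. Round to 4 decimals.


Step 1: Try lambda = 0 (constraint inactive).
x_unc = -13/(2*1) = -6.5
Check: 7*-6.5 = -45.5 < 12 -- violated!
Step 2: Constraint must be active: 7*x = 12
x* = 12/7 = 1.7143 (rounded; the exact value 12/7 is used below)
lambda = (2*1*(12/7) + 13)/7 = 2.3469
Step 3: Compute optimal value.
f(x*) = 1*(12/7)^2 + 13*(12/7) = 25.2245


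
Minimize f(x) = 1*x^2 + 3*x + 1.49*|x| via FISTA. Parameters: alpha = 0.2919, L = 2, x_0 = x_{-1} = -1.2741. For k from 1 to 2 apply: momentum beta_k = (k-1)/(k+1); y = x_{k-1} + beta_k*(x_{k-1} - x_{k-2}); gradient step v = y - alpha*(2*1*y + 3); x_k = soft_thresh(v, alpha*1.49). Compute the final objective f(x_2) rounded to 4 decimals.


FISTA on f(x) = 1*x^2 + 3*x + 1.49*|x|
L = 2, alpha = 0.2919
Iteration 1: beta = 0.0, y = -1.2741 + 0.0*(-1.2741 + 1.2741) = -1.2741
  grad(y) = 0.4518, v = y - alpha*grad = -1.406
  prox(v) = soft_thresh(-1.406, 0.4349) = -0.971
Iteration 2: beta = 0.3333, y = -0.971 + 0.3333*(-0.971 + 1.2741) = -0.87
  grad(y) = 1.2599, v = y - alpha*grad = -1.2378
  prox(v) = soft_thresh(-1.2378, 0.4349) = -0.8029
f(x_2) = 1*(-0.8029)^2 + 3*(-0.8029) + 1.49*|-0.8029| = -0.5677


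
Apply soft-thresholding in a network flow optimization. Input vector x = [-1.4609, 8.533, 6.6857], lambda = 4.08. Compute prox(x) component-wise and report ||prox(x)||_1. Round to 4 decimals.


Soft-thresholding with lambda = 4.08:
prox(-1.4609) = sign(-1.4609)*max(|-1.4609| - 4.08, 0) = 0.0
prox(8.533) = sign(8.533)*max(|8.533| - 4.08, 0) = 4.453
prox(6.6857) = sign(6.6857)*max(|6.6857| - 4.08, 0) = 2.6057
prox(x) = [0.0, 4.453, 2.6057]
||prox(x)||_1 = 0.0 + 4.453 + 2.6057 = 7.0587


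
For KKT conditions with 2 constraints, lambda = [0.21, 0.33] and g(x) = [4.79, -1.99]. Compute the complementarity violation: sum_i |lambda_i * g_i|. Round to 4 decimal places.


KKT complementary slackness check:
lambda_1 * g_1 = 0.21 * 4.79 = 1.0059
lambda_2 * g_2 = 0.33 * -1.99 = -0.6567
Total violation = 1.0059 + 0.6567 = 1.6626


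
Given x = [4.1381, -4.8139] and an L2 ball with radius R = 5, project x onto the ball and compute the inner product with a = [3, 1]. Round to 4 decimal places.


Step 1: Compute ||x|| (intermediates to 6 decimals).
||x|| = sqrt(4.1381^2 + (-4.8139)^2) = 6.348032
Step 2: Project.
Since ||x|| > R, scale = R/||x|| = 5/6.348032 = 0.787646, proj(x) = scale * x
proj(x) = [3.259358, -3.791649]
Step 3: Dot product.
a^T * proj(x) = 3*3.259358 + 1*(-3.791649) = 5.9864


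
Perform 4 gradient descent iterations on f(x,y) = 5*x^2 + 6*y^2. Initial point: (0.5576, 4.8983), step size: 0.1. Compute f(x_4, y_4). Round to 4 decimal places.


Gradient descent on f(x,y) = 5*x^2 + 6*y^2.
Starting point: (0.5576, 4.8983), alpha = 0.1
Step 1: grad_x = 2*5*0.5576 = 5.576, grad_y = 2*6*4.8983 = 58.7796
  x_1 = 0.5576 - 0.1*5.576 = 0.0
  y_1 = 4.8983 - 0.1*58.7796 = -0.9797
Step 2: grad_x = 2*5*0.0 = 0.0, grad_y = 2*6*-0.9797 = -11.7559
  x_2 = 0.0 - 0.1*0.0 = 0.0
  y_2 = -0.9797 - 0.1*-11.7559 = 0.1959
Step 3: grad_x = 2*5*0.0 = 0.0, grad_y = 2*6*0.1959 = 2.3512
  x_3 = 0.0 - 0.1*0.0 = 0.0
  y_3 = 0.1959 - 0.1*2.3512 = -0.0392
Step 4: grad_x = 2*5*0.0 = 0.0, grad_y = 2*6*-0.0392 = -0.4702
  x_4 = 0.0 - 0.1*0.0 = 0.0
  y_4 = -0.0392 - 0.1*-0.4702 = 0.0078
f(0.0, 0.0078) = 5*0.0^2 + 6*0.0078^2 = 0.0004


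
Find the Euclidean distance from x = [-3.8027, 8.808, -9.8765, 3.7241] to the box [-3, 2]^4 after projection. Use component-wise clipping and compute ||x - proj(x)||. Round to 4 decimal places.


Project each component onto [-3, 2].
clip(-3.8027) = -3.0, clip(8.808) = 2.0, clip(-9.8765) = -3.0, clip(3.7241) = 2.0
Projection = [-3.0, 2.0, -3.0, 2.0]
Squared diffs: [0.6443, 46.3489, 47.2863, 2.9725]
Distance = sqrt(97.252) = 9.8616


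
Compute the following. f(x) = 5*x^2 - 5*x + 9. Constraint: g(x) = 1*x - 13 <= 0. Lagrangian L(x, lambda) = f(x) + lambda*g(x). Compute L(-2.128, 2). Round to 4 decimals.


Step 1: Evaluate f(x).
f(-2.128) = 5*(-2.128)^2 - 5*(-2.128) + 9 = 42.2819
Step 2: Evaluate g(x).
g(-2.128) = 1*-2.128 - 13 = -15.128
Step 3: Compute Lagrangian.
L = 42.2819 + 2*-15.128 = 12.0259


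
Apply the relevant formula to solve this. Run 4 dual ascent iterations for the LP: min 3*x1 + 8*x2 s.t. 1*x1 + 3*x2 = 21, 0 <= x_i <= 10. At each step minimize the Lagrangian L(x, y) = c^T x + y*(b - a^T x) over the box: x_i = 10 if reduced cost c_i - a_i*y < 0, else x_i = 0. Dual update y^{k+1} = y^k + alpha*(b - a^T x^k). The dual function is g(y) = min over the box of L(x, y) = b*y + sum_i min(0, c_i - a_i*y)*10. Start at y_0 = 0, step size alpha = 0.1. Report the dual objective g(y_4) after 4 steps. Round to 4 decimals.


Dual ascent for LP: min 3*x1 + 8*x2, 1*x1 + 3*x2 = 21, 0 <= x_i <= 10
Step 1: y^k = 0.0, reduced costs: (3.0, 8.0)
  x^k = (0.0, 0.0), subgradient = b - a^T x = 21.0
  y^{k+1} = 0.0 + 0.1*21.0 = 2.1
Step 2: y^k = 2.1, reduced costs: (0.9, 1.7)
  x^k = (0.0, 0.0), subgradient = b - a^T x = 21.0
  y^{k+1} = 2.1 + 0.1*21.0 = 4.2
Step 3: y^k = 4.2, reduced costs: (-1.2, -4.6)
  x^k = (10.0, 10.0), subgradient = b - a^T x = -19.0
  y^{k+1} = 4.2 + 0.1*-19.0 = 2.3
Step 4: y^k = 2.3, reduced costs: (0.7, 1.1)
  x^k = (0.0, 0.0), subgradient = b - a^T x = 21.0
  y^{k+1} = 2.3 + 0.1*21.0 = 4.4
Dual objective at y_4 = 4.4: reduced costs (-1.4, -5.2), box minimizer x = (10.0, 10.0)
g(y_4) = b*y + (c1 - a1*y)*x1 + (c2 - a2*y)*x2 = 21*4.4 + (-1.4)*10.0 + (-5.2)*10.0 = 92.4 - 14.0 - 52.0 = 26.4


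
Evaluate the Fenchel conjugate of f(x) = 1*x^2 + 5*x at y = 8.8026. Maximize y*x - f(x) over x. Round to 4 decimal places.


f*(y) = sup_x {y*x - a*x^2 - b*x} = sup_x {(y-b)*x - a*x^2}
FOC: (y - b) - 2a*x = 0 => x* = (y - b)/(2a)
x* = (8.8026 - 5)/(2*1) = 1.9013
f*(8.8026) = (y-b)^2/(4a) = (8.8026 - 5)^2/(4*1)
= 14.4598/4 = 3.6149


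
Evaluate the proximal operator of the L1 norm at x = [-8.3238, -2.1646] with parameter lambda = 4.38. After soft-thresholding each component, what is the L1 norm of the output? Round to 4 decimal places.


Soft-thresholding with lambda = 4.38:
prox(-8.3238) = sign(-8.3238)*max(|-8.3238| - 4.38, 0) = -3.9438
prox(-2.1646) = sign(-2.1646)*max(|-2.1646| - 4.38, 0) = 0.0
prox(x) = [-3.9438, 0.0]
||prox(x)||_1 = 3.9438 + 0.0 = 3.9438


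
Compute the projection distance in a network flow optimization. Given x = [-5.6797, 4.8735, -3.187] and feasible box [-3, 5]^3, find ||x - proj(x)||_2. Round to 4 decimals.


Project each component onto [-3, 5].
clip(-5.6797) = -3.0, clip(4.8735) = 4.8735, clip(-3.187) = -3.0
Projection = [-3.0, 4.8735, -3.0]
Squared diffs: [7.1808, 0.0, 0.035]
Distance = sqrt(7.2158) = 2.6862


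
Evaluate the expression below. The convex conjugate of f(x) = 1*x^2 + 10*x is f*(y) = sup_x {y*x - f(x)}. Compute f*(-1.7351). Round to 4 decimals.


f*(y) = sup_x {y*x - a*x^2 - b*x} = sup_x {(y-b)*x - a*x^2}
FOC: (y - b) - 2a*x = 0 => x* = (y - b)/(2a)
x* = (-1.7351 - 10)/(2*1) = -5.8676
f*(-1.7351) = (y-b)^2/(4a) = (-1.7351 - 10)^2/(4*1)
= 137.7126/4 = 34.4281


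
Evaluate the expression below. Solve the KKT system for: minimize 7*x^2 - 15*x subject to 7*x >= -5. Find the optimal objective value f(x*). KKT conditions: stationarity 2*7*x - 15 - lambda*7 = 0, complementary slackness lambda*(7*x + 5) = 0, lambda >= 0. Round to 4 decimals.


Step 1: Try lambda = 0 (constraint inactive).
Stationarity: 2*7*x - 15 = 0
x* = 15/(2*7) = 15/14 = 1.0714 (rounded; the exact value 15/14 is used below)
Check constraint: 7*1.0714 = 7.4998 >= -5 -- satisfied.
Step 2: Compute optimal value.
f(x*) = 7*(15/14)^2 - 15*(15/14) = -8.0357


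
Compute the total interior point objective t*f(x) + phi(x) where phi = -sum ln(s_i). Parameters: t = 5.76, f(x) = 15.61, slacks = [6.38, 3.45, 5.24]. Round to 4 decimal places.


Step 1: Compute log-barrier.
ln values: [1.8532, 1.2384, 1.6563]
phi = -(1.8532 + 1.2384 + 1.6563) = -4.7479
Step 2: Compute augmented objective.
t*f(x) = 5.76*15.61 = 89.9136
Total = 89.9136 - 4.7479 = 85.1657


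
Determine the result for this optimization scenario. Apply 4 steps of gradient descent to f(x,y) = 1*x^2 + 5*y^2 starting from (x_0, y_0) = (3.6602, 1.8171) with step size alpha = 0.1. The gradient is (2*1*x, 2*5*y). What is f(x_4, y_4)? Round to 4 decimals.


Gradient descent on f(x,y) = 1*x^2 + 5*y^2.
Starting point: (3.6602, 1.8171), alpha = 0.1
Step 1: grad_x = 2*1*3.6602 = 7.3204, grad_y = 2*5*1.8171 = 18.171
  x_1 = 3.6602 - 0.1*7.3204 = 2.9282
  y_1 = 1.8171 - 0.1*18.171 = 0.0
Step 2: grad_x = 2*1*2.9282 = 5.8563, grad_y = 2*5*0.0 = 0.0
  x_2 = 2.9282 - 0.1*5.8563 = 2.3425
  y_2 = 0.0 - 0.1*0.0 = 0.0
Step 3: grad_x = 2*1*2.3425 = 4.6851, grad_y = 2*5*0.0 = 0.0
  x_3 = 2.3425 - 0.1*4.6851 = 1.874
  y_3 = 0.0 - 0.1*0.0 = 0.0
Step 4: grad_x = 2*1*1.874 = 3.748, grad_y = 2*5*0.0 = 0.0
  x_4 = 1.874 - 0.1*3.748 = 1.4992
  y_4 = 0.0 - 0.1*0.0 = 0.0
f(1.4992, 0.0) = 1*1.4992^2 + 5*0.0^2 = 2.2477


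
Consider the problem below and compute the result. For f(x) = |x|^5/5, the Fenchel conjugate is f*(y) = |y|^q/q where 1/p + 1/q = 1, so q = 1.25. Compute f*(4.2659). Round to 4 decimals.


The conjugate exponent q satisfies 1/p + 1/q = 1.
p = 5, so q = 5/(5 - 1) = 1.25
|y|^q = 4.2659^1.25 = 6.1307
f*(4.2659) = 6.1307 / 1.25 = 4.9046


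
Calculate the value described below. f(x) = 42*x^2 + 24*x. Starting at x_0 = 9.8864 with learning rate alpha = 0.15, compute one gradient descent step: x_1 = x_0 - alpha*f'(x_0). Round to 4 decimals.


We compute the gradient at x_0 and apply the update.
f'(x) = 84*x + 24
f'(9.8864) = 84*9.8864 + 24 = 854.4576
x_1 = 9.8864 - 0.15*854.4576 = -118.2822


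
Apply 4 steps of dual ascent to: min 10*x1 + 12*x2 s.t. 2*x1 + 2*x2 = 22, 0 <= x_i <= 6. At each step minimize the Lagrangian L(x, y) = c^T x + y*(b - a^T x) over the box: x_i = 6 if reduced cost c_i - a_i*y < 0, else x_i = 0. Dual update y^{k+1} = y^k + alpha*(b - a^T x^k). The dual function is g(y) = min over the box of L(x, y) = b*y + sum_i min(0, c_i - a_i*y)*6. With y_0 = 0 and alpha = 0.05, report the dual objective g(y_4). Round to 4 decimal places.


Dual ascent for LP: min 10*x1 + 12*x2, 2*x1 + 2*x2 = 22, 0 <= x_i <= 6
Step 1: y^k = 0.0, reduced costs: (10.0, 12.0)
  x^k = (0.0, 0.0), subgradient = b - a^T x = 22.0
  y^{k+1} = 0.0 + 0.05*22.0 = 1.1
Step 2: y^k = 1.1, reduced costs: (7.8, 9.8)
  x^k = (0.0, 0.0), subgradient = b - a^T x = 22.0
  y^{k+1} = 1.1 + 0.05*22.0 = 2.2
Step 3: y^k = 2.2, reduced costs: (5.6, 7.6)
  x^k = (0.0, 0.0), subgradient = b - a^T x = 22.0
  y^{k+1} = 2.2 + 0.05*22.0 = 3.3
Step 4: y^k = 3.3, reduced costs: (3.4, 5.4)
  x^k = (0.0, 0.0), subgradient = b - a^T x = 22.0
  y^{k+1} = 3.3 + 0.05*22.0 = 4.4
Dual objective at y_4 = 4.4: reduced costs (1.2, 3.2), box minimizer x = (0.0, 0.0)
g(y_4) = b*y + (c1 - a1*y)*x1 + (c2 - a2*y)*x2 = 22*4.4 + 1.2*0.0 + 3.2*0.0 = 96.8 + 0.0 + 0.0 = 96.8


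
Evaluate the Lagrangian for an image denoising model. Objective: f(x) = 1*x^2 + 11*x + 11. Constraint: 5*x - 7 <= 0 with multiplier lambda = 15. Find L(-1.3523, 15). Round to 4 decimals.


Step 1: Evaluate f(x).
f(-1.3523) = 1*(-1.3523)^2 + 11*(-1.3523) + 11 = -2.0466
Step 2: Evaluate g(x).
g(-1.3523) = 5*-1.3523 - 7 = -13.7615
Step 3: Compute Lagrangian.
L = -2.0466 + 15*-13.7615 = -208.4691


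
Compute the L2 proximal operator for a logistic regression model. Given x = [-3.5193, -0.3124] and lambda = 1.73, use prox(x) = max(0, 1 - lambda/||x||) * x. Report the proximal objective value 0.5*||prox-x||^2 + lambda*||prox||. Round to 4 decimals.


Step 1: Compute ||x||.
||x|| = 3.5331
Step 2: Compute scaling factor.
scale = max(0, 1 - 1.73/3.5331) = 0.5104
Step 3: prox(x) = [-1.7961, -0.1594]
||prox(x)|| = 1.8031
Step 4: Proximal objective.
0.5*||prox-x||^2 = 1.4965
lambda*||prox|| = 3.1194
Total = 4.6159


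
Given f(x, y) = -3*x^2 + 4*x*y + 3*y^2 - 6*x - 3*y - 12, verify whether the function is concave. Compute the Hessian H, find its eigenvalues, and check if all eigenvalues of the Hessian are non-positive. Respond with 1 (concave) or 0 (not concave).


The Hessian of f(x,y) = -3*x^2 + 4*x*y + 3*y^2 - 6*x - 3*y - 12 is:
H = [[-6, 4], [4, 6]]
Trace = -6 + 6 = 0
Determinant = -6*6 - (4)^2 = -52
Discriminant = (0)^2 - 4*-52 = 208.0
Eigenvalues: lambda_1 = -7.2111, lambda_2 = 7.2111
The function is not concave.

0


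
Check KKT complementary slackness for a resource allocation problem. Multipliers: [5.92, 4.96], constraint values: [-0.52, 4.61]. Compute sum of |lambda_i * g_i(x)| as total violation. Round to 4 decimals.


KKT complementary slackness check:
lambda_1 * g_1 = 5.92 * -0.52 = -3.0784
lambda_2 * g_2 = 4.96 * 4.61 = 22.8656
Total violation = 3.0784 + 22.8656 = 25.944


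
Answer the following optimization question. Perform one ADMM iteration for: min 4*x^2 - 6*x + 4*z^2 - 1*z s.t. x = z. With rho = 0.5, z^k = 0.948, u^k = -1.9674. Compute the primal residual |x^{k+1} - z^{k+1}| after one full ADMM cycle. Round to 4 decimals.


ADMM iteration with rho = 0.5, z^k = 0.948, u^k = -1.9674
Step 1: x-update.
Minimize 4*x^2 - 6*x + (0.5/2)*(x - 0.948 - 1.9674)^2
FOC: (2*4 + 0.5)*x = 6 + 0.5*(0.948 + 1.9674)
x^{k+1} = 0.8774
Step 2: z-update.
Minimize 4*z^2 - 1*z + (0.5/2)*(0.8774 - z - 1.9674)^2
FOC: (2*4 + 0.5)*z = 1 + 0.5*(0.8774 - 1.9674)
z^{k+1} = 0.0535
Step 3: u-update.
u^{k+1} = -1.9674 + 0.8774 - 0.0535 = -1.1436
Step 4: Primal residual = |0.8774 - 0.0535| = 0.8238


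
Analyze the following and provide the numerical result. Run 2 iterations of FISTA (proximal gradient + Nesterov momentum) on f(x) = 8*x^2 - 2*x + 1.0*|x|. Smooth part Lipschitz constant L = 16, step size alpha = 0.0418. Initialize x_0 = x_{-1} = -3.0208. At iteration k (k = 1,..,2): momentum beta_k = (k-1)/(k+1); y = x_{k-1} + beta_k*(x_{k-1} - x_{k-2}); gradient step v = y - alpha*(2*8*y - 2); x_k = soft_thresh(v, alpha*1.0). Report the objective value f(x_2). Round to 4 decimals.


FISTA on f(x) = 8*x^2 - 2*x + 1.0*|x|
L = 16, alpha = 0.0418
Iteration 1: beta = 0.0, y = -3.0208 + 0.0*(-3.0208 + 3.0208) = -3.0208
  grad(y) = -50.3328, v = y - alpha*grad = -0.9169
  prox(v) = soft_thresh(-0.9169, 0.0418) = -0.8751
Iteration 2: beta = 0.3333, y = -0.8751 + 0.3333*(-0.8751 + 3.0208) = -0.1599
  grad(y) = -4.5576, v = y - alpha*grad = 0.0307
  prox(v) = soft_thresh(0.0307, 0.0418) = 0.0
f(x_2) = 8*0.0^2 - 2*0.0 + 1.0*|0.0| = 0.0


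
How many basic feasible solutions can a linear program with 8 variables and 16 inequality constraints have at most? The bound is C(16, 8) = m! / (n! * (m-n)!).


Each vertex corresponds to some choice of n active constraints out of m, so the number of vertices is at most C(m, n) = m! / (n!(m-n)!).
m = 16, n = 8
Numerator: 16 * 15 * 14 * 13 * 12 * 11 * 10 * 9
Denominator: 8! = 40320
C(16, 8) = 12870


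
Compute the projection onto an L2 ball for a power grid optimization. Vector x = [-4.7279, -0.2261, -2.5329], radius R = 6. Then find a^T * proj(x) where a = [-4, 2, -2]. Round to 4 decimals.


Step 1: Compute ||x|| (intermediates to 6 decimals).
||x|| = sqrt((-4.7279)^2 + (-0.2261)^2 + (-2.5329)^2) = 5.368402
Step 2: Project.
Since ||x|| <= R, proj = x (no scaling needed).
proj(x) = [-4.7279, -0.2261, -2.5329]
Step 3: Dot product.
a^T * proj(x) = -4*(-4.7279) + 2*(-0.2261) - 2*(-2.5329) = 23.5252


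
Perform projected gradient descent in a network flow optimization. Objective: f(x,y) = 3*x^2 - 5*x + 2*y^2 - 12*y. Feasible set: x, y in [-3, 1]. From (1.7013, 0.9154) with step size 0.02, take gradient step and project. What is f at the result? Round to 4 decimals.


Step 1: Compute gradient at (1.7013, 0.9154).
grad_x = 2*3*1.7013 - 5 = 5.2078
grad_y = 2*2*0.9154 - 12 = -8.3384
Step 2: Gradient step.
x_raw = 1.7013 - 0.02*5.2078 = 1.5971
y_raw = 0.9154 - 0.02*-8.3384 = 1.0822
Step 3: Project onto [-3, 1].
x_proj = clip(1.5971) = 1.0
y_proj = clip(1.0822) = 1.0
Step 4: Evaluate f.
f(1.0, 1.0) = -12.0


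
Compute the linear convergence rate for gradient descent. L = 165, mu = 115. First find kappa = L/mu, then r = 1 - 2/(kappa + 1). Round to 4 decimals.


Step 1: Compute the condition number.
kappa = L/mu = 165/115 = 1.4348
Step 2: Compute the convergence rate.
r = 1 - 2/(kappa + 1) = 1 - 2*mu/(L + mu) = (L - mu)/(L + mu) = 50/280 = 0.1786


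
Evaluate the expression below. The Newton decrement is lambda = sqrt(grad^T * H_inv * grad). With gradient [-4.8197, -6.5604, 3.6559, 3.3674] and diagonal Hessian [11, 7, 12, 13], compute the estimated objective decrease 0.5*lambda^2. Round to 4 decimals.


Step 1: H is diagonal, so H^(-1) * g = [-0.4382, -0.9372, 0.3047, 0.259].
Step 2: g^T H^(-1) g = sum_i g_i^2 / H_ii
  = (-4.8197)^2/11 + (-6.5604)^2/7 + (3.6559)^2/12 + (3.3674)^2/13
  = 2.1118 + 6.1484 + 1.1138 + 0.8723 = 10.2462
Step 3: Objective decrease = 0.5 * g^T H^(-1) g = 5.1231


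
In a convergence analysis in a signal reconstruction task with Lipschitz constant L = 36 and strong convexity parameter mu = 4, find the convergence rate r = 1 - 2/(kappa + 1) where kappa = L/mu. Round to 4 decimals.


Step 1: Compute the condition number.
kappa = L/mu = 36/4 = 9.0
Step 2: Compute the convergence rate.
r = 1 - 2/(kappa + 1) = 1 - 2*mu/(L + mu) = (L - mu)/(L + mu) = 32/40 = 0.8


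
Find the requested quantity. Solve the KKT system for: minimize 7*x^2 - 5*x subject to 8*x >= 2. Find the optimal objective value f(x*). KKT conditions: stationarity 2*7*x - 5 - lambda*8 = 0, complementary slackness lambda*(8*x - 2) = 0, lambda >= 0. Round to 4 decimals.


Step 1: Try lambda = 0 (constraint inactive).
Stationarity: 2*7*x - 5 = 0
x* = 5/(2*7) = 5/14 = 0.3571 (rounded; the exact value 5/14 is used below)
Check constraint: 8*0.3571 = 2.8568 >= 2 -- satisfied.
Step 2: Compute optimal value.
f(x*) = 7*(5/14)^2 - 5*(5/14) = -0.8929


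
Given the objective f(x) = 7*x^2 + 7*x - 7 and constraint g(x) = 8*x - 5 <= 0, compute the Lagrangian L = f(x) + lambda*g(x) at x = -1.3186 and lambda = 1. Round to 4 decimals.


Step 1: Evaluate f(x).
f(-1.3186) = 7*(-1.3186)^2 + 7*(-1.3186) - 7 = -4.0593
Step 2: Evaluate g(x).
g(-1.3186) = 8*-1.3186 - 5 = -15.5488
Step 3: Compute Lagrangian.
L = -4.0593 + 1*-15.5488 = -19.6081


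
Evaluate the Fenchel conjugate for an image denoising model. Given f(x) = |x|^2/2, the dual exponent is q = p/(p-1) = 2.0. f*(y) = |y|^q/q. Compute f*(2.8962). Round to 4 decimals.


The conjugate exponent q satisfies 1/p + 1/q = 1.
p = 2, so q = 2/(2 - 1) = 2.0
|y|^q = 2.8962^2.0 = 8.388
f*(2.8962) = 8.388 / 2.0 = 4.194


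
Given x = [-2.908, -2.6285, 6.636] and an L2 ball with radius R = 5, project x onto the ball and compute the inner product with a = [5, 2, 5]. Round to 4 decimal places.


Step 1: Compute ||x|| (intermediates to 6 decimals).
||x|| = sqrt((-2.908)^2 + (-2.6285)^2 + 6.636^2) = 7.707267
Step 2: Project.
Since ||x|| > R, scale = R/||x|| = 5/7.707267 = 0.648738, proj(x) = scale * x
proj(x) = [-1.88653, -1.705208, 4.305025]
Step 3: Dot product.
a^T * proj(x) = 5*(-1.88653) + 2*(-1.705208) + 5*4.305025 = 8.6821


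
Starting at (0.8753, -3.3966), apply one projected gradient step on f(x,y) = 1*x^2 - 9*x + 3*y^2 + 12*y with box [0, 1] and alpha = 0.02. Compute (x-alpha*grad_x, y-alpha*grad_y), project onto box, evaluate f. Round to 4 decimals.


Step 1: Compute gradient at (0.8753, -3.3966).
grad_x = 2*1*0.8753 - 9 = -7.2494
grad_y = 2*3*-3.3966 + 12 = -8.3796
Step 2: Gradient step.
x_raw = 0.8753 - 0.02*-7.2494 = 1.0203
y_raw = -3.3966 - 0.02*-8.3796 = -3.229
Step 3: Project onto [0, 1].
x_proj = clip(1.0203) = 1.0
y_proj = clip(-3.229) = 0.0
Step 4: Evaluate f.
f(1.0, 0.0) = -8.0


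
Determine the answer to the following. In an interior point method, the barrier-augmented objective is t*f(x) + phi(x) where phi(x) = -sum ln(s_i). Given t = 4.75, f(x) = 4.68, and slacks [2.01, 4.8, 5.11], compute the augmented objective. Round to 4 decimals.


Step 1: Compute log-barrier.
ln values: [0.6981, 1.5686, 1.6312]
phi = -(0.6981 + 1.5686 + 1.6312) = -3.898
Step 2: Compute augmented objective.
t*f(x) = 4.75*4.68 = 22.23
Total = 22.23 - 3.898 = 18.332


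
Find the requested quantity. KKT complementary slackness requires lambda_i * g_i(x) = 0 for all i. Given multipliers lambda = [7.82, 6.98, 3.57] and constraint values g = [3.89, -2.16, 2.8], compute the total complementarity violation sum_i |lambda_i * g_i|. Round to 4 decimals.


KKT complementary slackness check:
lambda_1 * g_1 = 7.82 * 3.89 = 30.4198
lambda_2 * g_2 = 6.98 * -2.16 = -15.0768
lambda_3 * g_3 = 3.57 * 2.8 = 9.996
Total violation = 30.4198 + 15.0768 + 9.996 = 55.4926


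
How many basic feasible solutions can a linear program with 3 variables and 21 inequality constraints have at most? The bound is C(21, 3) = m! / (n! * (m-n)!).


Each vertex corresponds to some choice of n active constraints out of m, so the number of vertices is at most C(m, n) = m! / (n!(m-n)!).
m = 21, n = 3
Numerator: 21 * 20 * 19
Denominator: 3! = 6
C(21, 3) = 1330


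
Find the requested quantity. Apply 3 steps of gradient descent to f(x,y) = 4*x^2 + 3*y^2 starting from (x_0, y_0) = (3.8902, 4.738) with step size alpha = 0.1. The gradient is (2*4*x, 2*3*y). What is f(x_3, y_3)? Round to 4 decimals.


Gradient descent on f(x,y) = 4*x^2 + 3*y^2.
Starting point: (3.8902, 4.738), alpha = 0.1
Step 1: grad_x = 2*4*3.8902 = 31.1216, grad_y = 2*3*4.738 = 28.428
  x_1 = 3.8902 - 0.1*31.1216 = 0.778
  y_1 = 4.738 - 0.1*28.428 = 1.8952
Step 2: grad_x = 2*4*0.778 = 6.2243, grad_y = 2*3*1.8952 = 11.3712
  x_2 = 0.778 - 0.1*6.2243 = 0.1556
  y_2 = 1.8952 - 0.1*11.3712 = 0.7581
Step 3: grad_x = 2*4*0.1556 = 1.2449, grad_y = 2*3*0.7581 = 4.5485
  x_3 = 0.1556 - 0.1*1.2449 = 0.0311
  y_3 = 0.7581 - 0.1*4.5485 = 0.3032
f(0.0311, 0.3032) = 4*0.0311^2 + 3*0.3032^2 = 0.2797


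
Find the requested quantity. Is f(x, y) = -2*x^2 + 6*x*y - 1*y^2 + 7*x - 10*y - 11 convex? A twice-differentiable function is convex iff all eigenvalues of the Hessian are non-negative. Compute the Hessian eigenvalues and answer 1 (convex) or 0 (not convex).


The Hessian of f(x,y) = -2*x^2 + 6*x*y - 1*y^2 + 7*x - 10*y - 11 is:
H = [[-4, 6], [6, -2]]
Trace = -4 - 2 = -6
Determinant = -4*-2 - (6)^2 = -28
Discriminant = (-6)^2 - 4*-28 = 148.0
Eigenvalues: lambda_1 = -9.0828, lambda_2 = 3.0828
The function is not convex.

0


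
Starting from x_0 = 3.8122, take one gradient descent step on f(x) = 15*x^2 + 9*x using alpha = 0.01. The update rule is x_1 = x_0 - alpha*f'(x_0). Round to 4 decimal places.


We compute the gradient at x_0 and apply the update.
f'(x) = 30*x + 9
f'(3.8122) = 30*3.8122 + 9 = 123.366
x_1 = 3.8122 - 0.01*123.366 = 2.5785


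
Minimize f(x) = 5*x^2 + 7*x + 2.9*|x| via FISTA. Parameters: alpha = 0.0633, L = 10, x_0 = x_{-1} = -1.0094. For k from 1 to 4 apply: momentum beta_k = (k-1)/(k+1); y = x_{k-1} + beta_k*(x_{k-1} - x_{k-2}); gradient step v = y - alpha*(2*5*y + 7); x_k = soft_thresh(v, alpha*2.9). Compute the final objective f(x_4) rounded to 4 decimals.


FISTA on f(x) = 5*x^2 + 7*x + 2.9*|x|
L = 10, alpha = 0.0633
Iteration 1: beta = 0.0, y = -1.0094 + 0.0*(-1.0094 + 1.0094) = -1.0094
  grad(y) = -3.094, v = y - alpha*grad = -0.8135
  prox(v) = soft_thresh(-0.8135, 0.1836) = -0.63
Iteration 2: beta = 0.3333, y = -0.63 + 0.3333*(-0.63 + 1.0094) = -0.5035
  grad(y) = 1.9649, v = y - alpha*grad = -0.6279
  prox(v) = soft_thresh(-0.6279, 0.1836) = -0.4443
Iteration 3: beta = 0.5, y = -0.4443 + 0.5*(-0.4443 + 0.63) = -0.3515
  grad(y) = 3.4851, v = y - alpha*grad = -0.5721
  prox(v) = soft_thresh(-0.5721, 0.1836) = -0.3885
Iteration 4: beta = 0.6, y = -0.3885 + 0.6*(-0.3885 + 0.4443) = -0.3551
  grad(y) = 3.4495, v = y - alpha*grad = -0.5734
  prox(v) = soft_thresh(-0.5734, 0.1836) = -0.3898
f(x_4) = 5*(-0.3898)^2 + 7*(-0.3898) + 2.9*|-0.3898| = -0.8385


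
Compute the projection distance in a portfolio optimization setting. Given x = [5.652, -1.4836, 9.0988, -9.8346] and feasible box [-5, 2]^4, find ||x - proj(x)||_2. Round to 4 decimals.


Project each component onto [-5, 2].
clip(5.652) = 2.0, clip(-1.4836) = -1.4836, clip(9.0988) = 2.0, clip(-9.8346) = -5.0
Projection = [2.0, -1.4836, 2.0, -5.0]
Squared diffs: [13.3371, 0.0, 50.393, 23.3734]
Distance = sqrt(87.1035) = 9.3329


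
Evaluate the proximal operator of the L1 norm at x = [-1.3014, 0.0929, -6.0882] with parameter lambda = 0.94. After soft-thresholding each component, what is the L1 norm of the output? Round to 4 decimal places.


Soft-thresholding with lambda = 0.94:
prox(-1.3014) = sign(-1.3014)*max(|-1.3014| - 0.94, 0) = -0.3614
prox(0.0929) = sign(0.0929)*max(|0.0929| - 0.94, 0) = 0.0
prox(-6.0882) = sign(-6.0882)*max(|-6.0882| - 0.94, 0) = -5.1482
prox(x) = [-0.3614, 0.0, -5.1482]
||prox(x)||_1 = 0.3614 + 0.0 + 5.1482 = 5.5096
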